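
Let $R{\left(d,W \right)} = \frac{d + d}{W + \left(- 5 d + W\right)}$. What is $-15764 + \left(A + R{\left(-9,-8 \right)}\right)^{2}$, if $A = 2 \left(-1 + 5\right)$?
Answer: $- \frac{13211728}{841} \approx -15710.0$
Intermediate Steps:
$R{\left(d,W \right)} = \frac{2 d}{- 5 d + 2 W}$ ($R{\left(d,W \right)} = \frac{2 d}{W + \left(W - 5 d\right)} = \frac{2 d}{- 5 d + 2 W}$)
$A = 8$ ($A = 2 \cdot 4 = 8$)
$-15764 + \left(A + R{\left(-9,-8 \right)}\right)^{2} = -15764 + \left(8 + 2 \left(-9\right) \frac{1}{\left(-5\right) \left(-9\right) + 2 \left(-8\right)}\right)^{2} = -15764 + \left(8 + 2 \left(-9\right) \frac{1}{45 - 16}\right)^{2} = -15764 + \left(8 + 2 \left(-9\right) \frac{1}{29}\right)^{2} = -15764 + \left(8 - \frac{18}{29}\right)^{2} = -15764 + \left(\frac{214}{29}\right)^{2} = -15764 + \frac{45796}{841} = - \frac{13211728}{841}$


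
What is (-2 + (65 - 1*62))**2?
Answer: 1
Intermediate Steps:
(-2 + (65 - 1*62))**2 = (-2 + (65 - 62))**2 = (-2 + 3)**2 = 1**2 = 1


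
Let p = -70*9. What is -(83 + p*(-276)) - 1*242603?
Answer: -416566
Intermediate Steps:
p = -630
-(83 + p*(-276)) - 1*242603 = -(83 - 630*(-276)) - 1*242603 = -(83 + 173880) - 242603 = -1*173963 - 242603 = -173963 - 242603 = -416566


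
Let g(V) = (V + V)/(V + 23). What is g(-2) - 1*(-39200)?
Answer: 823196/21 ≈ 39200.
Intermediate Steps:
g(V) = 2*V/(23 + V) (g(V) = (2*V)/(23 + V) = 2*V/(23 + V))
g(-2) - 1*(-39200) = 2*(-2)/(23 - 2) - 1*(-39200) = 2*(-2)/21 + 39200 = 2*(-2)*(1/21) + 39200 = -4/21 + 39200 = 823196/21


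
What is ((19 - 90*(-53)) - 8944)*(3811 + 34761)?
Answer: -160266660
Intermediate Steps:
((19 - 90*(-53)) - 8944)*(3811 + 34761) = ((19 + 4770) - 8944)*38572 = (4789 - 8944)*38572 = -4155*38572 = -160266660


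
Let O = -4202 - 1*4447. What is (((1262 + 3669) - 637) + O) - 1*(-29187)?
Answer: 24832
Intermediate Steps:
O = -8649 (O = -4202 - 4447 = -8649)
(((1262 + 3669) - 637) + O) - 1*(-29187) = (((1262 + 3669) - 637) - 8649) - 1*(-29187) = ((4931 - 637) - 8649) + 29187 = (4294 - 8649) + 29187 = -4355 + 29187 = 24832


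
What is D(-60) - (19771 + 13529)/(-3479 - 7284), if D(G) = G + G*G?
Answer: 38134320/10763 ≈ 3543.1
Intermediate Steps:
D(G) = G + G²
D(-60) - (19771 + 13529)/(-3479 - 7284) = -60*(1 - 60) - (19771 + 13529)/(-3479 - 7284) = -60*(-59) - 33300/(-10763) = 3540 - 33300*(-1)/10763 = 3540 - 1*(-33300/10763) = 3540 + 33300/10763 = 38134320/10763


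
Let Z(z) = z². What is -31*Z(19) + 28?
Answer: -11163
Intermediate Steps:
-31*Z(19) + 28 = -31*19² + 28 = -31*361 + 28 = -11191 + 28 = -11163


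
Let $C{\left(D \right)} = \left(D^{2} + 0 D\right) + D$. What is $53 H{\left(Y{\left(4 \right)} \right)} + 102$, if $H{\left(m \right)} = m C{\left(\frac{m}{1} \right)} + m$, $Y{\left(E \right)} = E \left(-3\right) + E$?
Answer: $-24066$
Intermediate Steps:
$Y{\left(E \right)} = - 2 E$ ($Y{\left(E \right)} = - 3 E + E = - 2 E$)
$C{\left(D \right)} = D + D^{2}$ ($C{\left(D \right)} = \left(D^{2} + 0\right) + D = D^{2} + D = D + D^{2}$)
$H{\left(m \right)} = m + m^{2} \left(1 + m\right)$ ($H{\left(m \right)} = m \frac{m}{1} \left(1 + \frac{m}{1}\right) + m = m m 1 \left(1 + m 1\right) + m = m m \left(1 + m\right) + m = m^{2} \left(1 + m\right) + m = m + m^{2} \left(1 + m\right)$)
$53 H{\left(Y{\left(4 \right)} \right)} + 102 = 53 \left(-2\right) 4 \left(1 + \left(-2\right) 4 \left(1 - 8\right)\right) + 102 = 53 \left(- 8 \left(1 - 8 \left(1 - 8\right)\right)\right) + 102 = 53 \left(- 8 \left(1 - -56\right)\right) + 102 = 53 \left(- 8 \left(1 + 56\right)\right) + 102 = 53 \left(\left(-8\right) 57\right) + 102 = 53 \left(-456\right) + 102 = -24168 + 102 = -24066$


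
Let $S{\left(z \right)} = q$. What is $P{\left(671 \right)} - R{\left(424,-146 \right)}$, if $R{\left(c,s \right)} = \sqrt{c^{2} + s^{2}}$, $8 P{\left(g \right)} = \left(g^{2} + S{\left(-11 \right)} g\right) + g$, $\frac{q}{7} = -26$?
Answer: $\frac{164395}{4} - 2 \sqrt{50273} \approx 40650.0$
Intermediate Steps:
$q = -182$ ($q = 7 \left(-26\right) = -182$)
$S{\left(z \right)} = -182$
$P{\left(g \right)} = - \frac{181 g}{8} + \frac{g^{2}}{8}$ ($P{\left(g \right)} = \frac{\left(g^{2} - 182 g\right) + g}{8} = \frac{g^{2} - 181 g}{8} = - \frac{181 g}{8} + \frac{g^{2}}{8}$)
$P{\left(671 \right)} - R{\left(424,-146 \right)} = \frac{1}{8} \cdot 671 \left(-181 + 671\right) - \sqrt{424^{2} + \left(-146\right)^{2}} = \frac{1}{8} \cdot 671 \cdot 490 - \sqrt{179776 + 21316} = \frac{164395}{4} - \sqrt{201092} = \frac{164395}{4} - 2 \sqrt{50273}$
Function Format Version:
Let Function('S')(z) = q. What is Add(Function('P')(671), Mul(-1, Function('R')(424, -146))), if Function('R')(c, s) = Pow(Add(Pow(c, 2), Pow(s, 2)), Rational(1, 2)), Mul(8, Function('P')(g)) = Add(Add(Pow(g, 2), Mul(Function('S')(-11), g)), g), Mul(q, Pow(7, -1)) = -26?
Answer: Add(Rational(164395, 4), Mul(-2, Pow(50273, Rational(1, 2)))) ≈ 40650.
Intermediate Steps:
q = -182 (q = Mul(7, -26) = -182)
Function('S')(z) = -182
Function('P')(g) = Add(Mul(Rational(-181, 8), g), Mul(Rational(1, 8), Pow(g, 2))) (Function('P')(g) = Mul(Rational(1, 8), Add(Add(Pow(g, 2), Mul(-182, g)), g)) = Mul(Rational(1, 8), Add(Pow(g, 2), Mul(-181, g))) = Add(Mul(Rational(-181, 8), g), Mul(Rational(1, 8), Pow(g, 2))))
Add(Function('P')(671), Mul(-1, Function('R')(424, -146))) = Add(Mul(Rational(1, 8), 671, Add(-181, 671)), Mul(-1, Pow(Add(Pow(424, 2), Pow(-146, 2)), Rational(1, 2)))) = Add(Mul(Rational(1, 8), 671, 490), Mul(-1, Pow(Add(179776, 21316), Rational(1, 2)))) = Add(Rational(164395, 4), Mul(-1, Pow(201092, Rational(1, 2)))) = Add(Rational(164395, 4), Mul(-1, Mul(2, Pow(50273, Rational(1, 2))))) = Add(Rational(164395, 4), Mul(-2, Pow(50273, Rational(1, 2))))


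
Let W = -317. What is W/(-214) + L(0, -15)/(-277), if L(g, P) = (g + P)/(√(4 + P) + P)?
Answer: 10337387/6994804 - 15*I*√11/65372 ≈ 1.4779 - 0.00076102*I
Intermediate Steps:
L(g, P) = (P + g)/(P + √(4 + P))
W/(-214) + L(0, -15)/(-277) = -317/(-214) + ((-15 + 0)/(-15 + √(4 - 15)))/(-277) = -317*(-1/214) + (-15/(-15 + √(-11)))*(-1/277) = 317/214 + (-15/(-15 + I*√11))*(-1/277) = 317/214 - 15/(-15 + I*√11)*(-1/277) = 317/214 + 15/(277*(-15 + I*√11))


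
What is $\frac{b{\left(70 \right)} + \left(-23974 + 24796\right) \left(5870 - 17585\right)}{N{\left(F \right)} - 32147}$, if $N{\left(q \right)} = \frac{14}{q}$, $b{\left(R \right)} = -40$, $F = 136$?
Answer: $\frac{654824360}{2185989} \approx 299.56$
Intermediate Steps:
$\frac{b{\left(70 \right)} + \left(-23974 + 24796\right) \left(5870 - 17585\right)}{N{\left(F \right)} - 32147} = \frac{-40 + \left(-23974 + 24796\right) \left(5870 - 17585\right)}{\frac{14}{136} - 32147} = \frac{-40 + 822 \left(-11715\right)}{14 \cdot \frac{1}{136} - 32147} = \frac{-40 - 9629730}{\frac{7}{68} - 32147} = - \frac{9629770}{- \frac{2185989}{68}} = \left(-9629770\right) \left(- \frac{68}{2185989}\right) = \frac{654824360}{2185989}$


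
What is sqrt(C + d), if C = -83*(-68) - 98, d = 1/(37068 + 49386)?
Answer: sqrt(4605826139310)/28818 ≈ 74.471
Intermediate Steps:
d = 1/86454 ≈ 1.1567e-5
C = 5546 (C = 5644 - 98 = 5546)
sqrt(C + d) = sqrt(5546 + 1/86454) = sqrt(479473885/86454) = sqrt(4605826139310)/28818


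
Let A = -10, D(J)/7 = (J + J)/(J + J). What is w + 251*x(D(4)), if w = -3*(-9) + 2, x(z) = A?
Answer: -2481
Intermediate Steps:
D(J) = 7 (D(J) = 7*((J + J)/(J + J)) = 7*((2*J)/((2*J))) = 7*((2*J)*(1/(2*J))) = 7*1 = 7)
x(z) = -10
w = 29 (w = 27 + 2 = 29)
w + 251*x(D(4)) = 29 + 251*(-10) = 29 - 2510 = -2481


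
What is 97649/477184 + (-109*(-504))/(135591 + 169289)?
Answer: 3499112959/9092741120 ≈ 0.38482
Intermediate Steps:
97649/477184 + (-109*(-504))/(135591 + 169289) = 97649*(1/477184) + 54936/304880 = 97649/477184 + 54936*(1/304880) = 97649/477184 + 6867/38110 = 3499112959/9092741120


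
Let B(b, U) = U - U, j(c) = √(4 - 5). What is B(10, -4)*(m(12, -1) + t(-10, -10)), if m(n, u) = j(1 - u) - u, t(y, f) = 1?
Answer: 0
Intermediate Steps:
j(c) = I (j(c) = √(-1) = I)
m(n, u) = I - u
B(b, U) = 0
B(10, -4)*(m(12, -1) + t(-10, -10)) = 0*((I - 1*(-1)) + 1) = 0*((I + 1) + 1) = 0*((1 + I) + 1) = 0*(2 + I) = 0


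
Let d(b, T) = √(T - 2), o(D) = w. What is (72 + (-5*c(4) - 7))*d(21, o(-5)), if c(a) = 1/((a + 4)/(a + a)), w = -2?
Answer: 120*I ≈ 120.0*I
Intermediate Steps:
o(D) = -2
d(b, T) = √(-2 + T)
c(a) = 2*a/(4 + a) (c(a) = 1/((4 + a)/((2*a))) = 1/((4 + a)*(1/(2*a))) = 1/((4 + a)/(2*a)) = 2*a/(4 + a))
(72 + (-5*c(4) - 7))*d(21, o(-5)) = (72 + (-10*4/(4 + 4) - 7))*√(-2 - 2) = (72 + (-10*4/8 - 7))*√(-4) = (72 + (-10*4/8 - 7))*(2*I) = (72 + (-5*1 - 7))*(2*I) = (72 + (-5 - 7))*(2*I) = (72 - 12)*(2*I) = 60*(2*I) = 120*I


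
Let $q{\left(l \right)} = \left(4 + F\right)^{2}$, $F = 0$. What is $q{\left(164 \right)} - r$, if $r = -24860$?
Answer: $24876$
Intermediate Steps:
$q{\left(l \right)} = 16$ ($q{\left(l \right)} = \left(4 + 0\right)^{2} = 4^{2} = 16$)
$q{\left(164 \right)} - r = 16 - -24860 = 16 + 24860 = 24876$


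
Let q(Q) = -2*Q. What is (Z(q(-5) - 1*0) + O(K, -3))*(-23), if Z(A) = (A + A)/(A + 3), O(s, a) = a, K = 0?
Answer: 437/13 ≈ 33.615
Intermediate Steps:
Z(A) = 2*A/(3 + A) (Z(A) = (2*A)/(3 + A) = 2*A/(3 + A))
(Z(q(-5) - 1*0) + O(K, -3))*(-23) = (2*(-2*(-5) - 1*0)/(3 + (-2*(-5) - 1*0)) - 3)*(-23) = (2*(10 + 0)/(3 + (10 + 0)) - 3)*(-23) = (2*10/(3 + 10) - 3)*(-23) = (2*10/13 - 3)*(-23) = (2*10*(1/13) - 3)*(-23) = (20/13 - 3)*(-23) = -19/13*(-23) = 437/13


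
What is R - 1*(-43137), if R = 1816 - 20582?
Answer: 24371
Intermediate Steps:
R = -18766
R - 1*(-43137) = -18766 - 1*(-43137) = -18766 + 43137 = 24371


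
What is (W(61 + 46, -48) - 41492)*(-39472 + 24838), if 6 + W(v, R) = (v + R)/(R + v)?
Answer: 607267098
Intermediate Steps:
W(v, R) = -5 (W(v, R) = -6 + (v + R)/(R + v) = -6 + (R + v)/(R + v) = -6 + 1 = -5)
(W(61 + 46, -48) - 41492)*(-39472 + 24838) = (-5 - 41492)*(-39472 + 24838) = -41497*(-14634) = 607267098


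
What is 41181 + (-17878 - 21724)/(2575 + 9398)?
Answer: 493020511/11973 ≈ 41178.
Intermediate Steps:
41181 + (-17878 - 21724)/(2575 + 9398) = 41181 - 39602/11973 = 493020511/11973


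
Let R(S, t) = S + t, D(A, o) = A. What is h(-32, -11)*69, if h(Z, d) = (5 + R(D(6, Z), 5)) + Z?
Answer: -1104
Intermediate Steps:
h(Z, d) = 16 + Z (h(Z, d) = (5 + (6 + 5)) + Z = (5 + 11) + Z = 16 + Z)
h(-32, -11)*69 = (16 - 32)*69 = -16*69 = -1104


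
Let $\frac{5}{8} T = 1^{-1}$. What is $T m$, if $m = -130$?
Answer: $-208$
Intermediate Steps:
$T = \frac{8}{5}$ ($T = \frac{8}{5 \cdot 1} = \frac{8}{5} \cdot 1 = \frac{8}{5} \approx 1.6$)
$T m = \frac{8}{5} \left(-130\right) = -208$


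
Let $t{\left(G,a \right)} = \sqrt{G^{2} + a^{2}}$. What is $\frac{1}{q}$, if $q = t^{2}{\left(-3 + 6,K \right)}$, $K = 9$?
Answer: $\frac{1}{90} \approx 0.011111$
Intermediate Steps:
$q = 90$ ($q = \left(\sqrt{\left(-3 + 6\right)^{2} + 9^{2}}\right)^{2} = \left(\sqrt{3^{2} + 81}\right)^{2} = \left(\sqrt{9 + 81}\right)^{2} = \left(\sqrt{90}\right)^{2} = \left(3 \sqrt{10}\right)^{2} = 90$)
$\frac{1}{q} = \frac{1}{90}$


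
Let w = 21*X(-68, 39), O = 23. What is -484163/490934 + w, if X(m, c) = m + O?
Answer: -464416793/490934 ≈ -945.99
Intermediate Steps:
X(m, c) = 23 + m (X(m, c) = m + 23 = 23 + m)
w = -945 (w = 21*(23 - 68) = 21*(-45) = -945)
-484163/490934 + w = -484163/490934 - 945 = -464416793/490934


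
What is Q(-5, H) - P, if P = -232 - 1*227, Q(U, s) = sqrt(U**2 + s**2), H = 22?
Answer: 459 + sqrt(509) ≈ 481.56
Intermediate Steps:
P = -459 (P = -232 - 227 = -459)
Q(-5, H) - P = sqrt((-5)**2 + 22**2) - 1*(-459) = sqrt(25 + 484) + 459 = sqrt(509) + 459 = 459 + sqrt(509)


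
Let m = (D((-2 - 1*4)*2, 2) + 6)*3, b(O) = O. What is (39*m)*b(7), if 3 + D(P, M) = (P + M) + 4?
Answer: -2457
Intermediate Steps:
D(P, M) = 1 + M + P (D(P, M) = -3 + ((P + M) + 4) = -3 + ((M + P) + 4) = -3 + (4 + M + P) = 1 + M + P)
m = -9 (m = ((1 + 2 + (-2 - 1*4)*2) + 6)*3 = ((1 + 2 + (-2 - 4)*2) + 6)*3 = ((1 + 2 - 6*2) + 6)*3 = ((1 + 2 - 12) + 6)*3 = (-9 + 6)*3 = -3*3 = -9)
(39*m)*b(7) = (39*(-9))*7 = -351*7 = -2457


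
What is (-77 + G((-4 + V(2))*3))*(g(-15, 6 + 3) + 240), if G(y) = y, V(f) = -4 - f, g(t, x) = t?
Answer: -24075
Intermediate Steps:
(-77 + G((-4 + V(2))*3))*(g(-15, 6 + 3) + 240) = (-77 + (-4 + (-4 - 1*2))*3)*(-15 + 240) = (-77 + (-4 + (-4 - 2))*3)*225 = (-77 + (-4 - 6)*3)*225 = (-77 - 10*3)*225 = (-77 - 30)*225 = -107*225 = -24075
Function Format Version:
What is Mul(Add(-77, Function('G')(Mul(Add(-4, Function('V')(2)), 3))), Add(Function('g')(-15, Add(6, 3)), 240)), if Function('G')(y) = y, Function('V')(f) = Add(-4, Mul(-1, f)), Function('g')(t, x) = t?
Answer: -24075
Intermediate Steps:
Mul(Add(-77, Function('G')(Mul(Add(-4, Function('V')(2)), 3))), Add(Function('g')(-15, Add(6, 3)), 240)) = Mul(Add(-77, Mul(Add(-4, Add(-4, Mul(-1, 2))), 3)), Add(-15, 240)) = Mul(Add(-77, Mul(Add(-4, Add(-4, -2)), 3)), 225) = Mul(Add(-77, Mul(Add(-4, -6), 3)), 225) = Mul(Add(-77, Mul(-10, 3)), 225) = Mul(Add(-77, -30), 225) = Mul(-107, 225) = -24075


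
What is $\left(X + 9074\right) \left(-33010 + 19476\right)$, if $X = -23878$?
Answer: $200357336$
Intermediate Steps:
$\left(X + 9074\right) \left(-33010 + 19476\right) = \left(-23878 + 9074\right) \left(-33010 + 19476\right) = \left(-14804\right) \left(-13534\right) = 200357336$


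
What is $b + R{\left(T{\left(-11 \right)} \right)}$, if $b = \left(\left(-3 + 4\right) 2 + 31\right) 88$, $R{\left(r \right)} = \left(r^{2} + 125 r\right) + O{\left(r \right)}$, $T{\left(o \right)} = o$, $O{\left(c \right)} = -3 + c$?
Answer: $1636$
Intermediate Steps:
$R{\left(r \right)} = -3 + r^{2} + 126 r$ ($R{\left(r \right)} = \left(r^{2} + 125 r\right) + \left(-3 + r\right) = -3 + r^{2} + 126 r$)
$b = 2904$ ($b = \left(1 \cdot 2 + 31\right) 88 = \left(2 + 31\right) 88 = 33 \cdot 88 = 2904$)
$b + R{\left(T{\left(-11 \right)} \right)} = 2904 + \left(-3 + \left(-11\right)^{2} + 126 \left(-11\right)\right) = 2904 - 1268 = 1636$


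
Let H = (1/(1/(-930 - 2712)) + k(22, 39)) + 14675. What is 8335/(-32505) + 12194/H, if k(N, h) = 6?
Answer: 8695883/10252077 ≈ 0.84821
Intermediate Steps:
H = 11039 (H = (1/(1/(-930 - 2712)) + 6) + 14675 = (1/(1/(-3642)) + 6) + 14675 = (1/(-1/3642) + 6) + 14675 = (-3642 + 6) + 14675 = -3636 + 14675 = 11039)
8335/(-32505) + 12194/H = 8335/(-32505) + 12194/11039 = 8335*(-1/32505) + 12194*(1/11039) = -1667/6501 + 1742/1577 = 8695883/10252077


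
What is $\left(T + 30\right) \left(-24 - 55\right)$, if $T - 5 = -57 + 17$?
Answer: $395$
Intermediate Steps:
$T = -35$ ($T = 5 + \left(-57 + 17\right) = 5 - 40 = -35$)
$\left(T + 30\right) \left(-24 - 55\right) = \left(-35 + 30\right) \left(-24 - 55\right) = - 5 \left(-24 - 55\right) = \left(-5\right) \left(-79\right) = 395$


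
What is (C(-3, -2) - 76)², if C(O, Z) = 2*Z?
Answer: 6400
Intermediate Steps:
(C(-3, -2) - 76)² = (2*(-2) - 76)² = (-4 - 76)² = (-80)² = 6400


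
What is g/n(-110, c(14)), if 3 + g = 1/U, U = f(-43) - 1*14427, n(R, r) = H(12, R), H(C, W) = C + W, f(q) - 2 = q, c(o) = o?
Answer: 43405/1417864 ≈ 0.030613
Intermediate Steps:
f(q) = 2 + q
n(R, r) = 12 + R
U = -14468 (U = (2 - 43) - 1*14427 = -41 - 14427 = -14468)
g = -43405/14468 (g = -3 + 1/(-14468) = -3 - 1/14468 = -43405/14468 ≈ -3.0001)
g/n(-110, c(14)) = -43405/(14468*(12 - 110)) = -43405/14468/(-98) = -43405/14468*(-1/98) = 43405/1417864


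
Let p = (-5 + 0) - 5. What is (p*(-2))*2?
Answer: 40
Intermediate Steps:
p = -10 (p = -5 - 5 = -10)
(p*(-2))*2 = -10*(-2)*2 = 20*2 = 40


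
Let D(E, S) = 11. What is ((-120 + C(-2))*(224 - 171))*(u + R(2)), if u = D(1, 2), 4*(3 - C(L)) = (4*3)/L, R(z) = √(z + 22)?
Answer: -134673/2 - 12243*√6 ≈ -97326.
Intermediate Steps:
R(z) = √(22 + z)
C(L) = 3 - 3/L (C(L) = 3 - 4*3/(4*L) = 3 - 3/L)
u = 11
((-120 + C(-2))*(224 - 171))*(u + R(2)) = ((-120 + (3 - 3/(-2)))*(224 - 171))*(11 + √(22 + 2)) = ((-120 + (3 - 3*(-½)))*53)*(11 + √24) = ((-120 + (3 + 3/2))*53)*(11 + 2*√6) = ((-120 + 9/2)*53)*(11 + 2*√6) = (-231/2*53)*(11 + 2*√6) = -12243*(11 + 2*√6)/2 = -134673/2 - 12243*√6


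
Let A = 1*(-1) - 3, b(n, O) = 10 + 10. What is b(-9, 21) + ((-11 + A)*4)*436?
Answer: -26140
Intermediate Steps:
b(n, O) = 20
A = -4 (A = -1 - 3 = -4)
b(-9, 21) + ((-11 + A)*4)*436 = 20 + ((-11 - 4)*4)*436 = 20 - 15*4*436 = 20 - 60*436 = 20 - 26160 = -26140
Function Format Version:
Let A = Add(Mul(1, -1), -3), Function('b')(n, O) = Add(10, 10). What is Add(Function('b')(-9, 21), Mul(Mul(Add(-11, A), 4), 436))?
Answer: -26140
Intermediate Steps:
Function('b')(n, O) = 20
A = -4 (A = Add(-1, -3) = -4)
Add(Function('b')(-9, 21), Mul(Mul(Add(-11, A), 4), 436)) = Add(20, Mul(Mul(Add(-11, -4), 4), 436)) = Add(20, Mul(Mul(-15, 4), 436)) = Add(20, Mul(-60, 436)) = Add(20, -26160) = -26140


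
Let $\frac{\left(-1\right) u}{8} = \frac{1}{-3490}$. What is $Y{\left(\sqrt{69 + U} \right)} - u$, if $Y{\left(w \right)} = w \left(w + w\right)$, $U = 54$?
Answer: $\frac{429266}{1745} \approx 246.0$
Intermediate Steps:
$u = \frac{4}{1745}$ ($u = - \frac{8}{-3490} = \left(-8\right) \left(- \frac{1}{3490}\right) = \frac{4}{1745} \approx 0.0022923$)
$Y{\left(w \right)} = 2 w^{2}$ ($Y{\left(w \right)} = w 2 w = 2 w^{2}$)
$Y{\left(\sqrt{69 + U} \right)} - u = 2 \left(\sqrt{69 + 54}\right)^{2} - \frac{4}{1745} = 2 \left(\sqrt{123}\right)^{2} - \frac{4}{1745} = 2 \cdot 123 - \frac{4}{1745} = 246 - \frac{4}{1745} = \frac{429266}{1745}$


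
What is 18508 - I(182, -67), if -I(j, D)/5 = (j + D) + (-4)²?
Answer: 19163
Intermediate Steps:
I(j, D) = -80 - 5*D - 5*j (I(j, D) = -5*((j + D) + (-4)²) = -5*((D + j) + 16) = -5*(16 + D + j) = -80 - 5*D - 5*j)
18508 - I(182, -67) = 18508 - (-80 - 5*(-67) - 5*182) = 18508 - (-80 + 335 - 910) = 18508 - 1*(-655) = 18508 + 655 = 19163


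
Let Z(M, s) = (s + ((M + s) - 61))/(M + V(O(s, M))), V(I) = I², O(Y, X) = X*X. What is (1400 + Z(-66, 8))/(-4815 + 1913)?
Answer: -8854845963/18354830780 ≈ -0.48243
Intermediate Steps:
O(Y, X) = X²
Z(M, s) = (-61 + M + 2*s)/(M + M⁴) (Z(M, s) = (s + ((M + s) - 61))/(M + (M²)²) = (s + (-61 + M + s))/(M + M⁴) = (-61 + M + 2*s)/(M + M⁴))
(1400 + Z(-66, 8))/(-4815 + 1913) = (1400 + (-61 - 66 + 2*8)/(-66 + (-66)⁴))/(-4815 + 1913) = (1400 + (-61 - 66 + 16)/(-66 + 18974736))/(-2902) = (1400 - 111/18974670)*(-1/2902) = (1400 + (1/18974670)*(-111))*(-1/2902) = (1400 - 37/6324890)*(-1/2902) = (8854845963/6324890)*(-1/2902) = -8854845963/18354830780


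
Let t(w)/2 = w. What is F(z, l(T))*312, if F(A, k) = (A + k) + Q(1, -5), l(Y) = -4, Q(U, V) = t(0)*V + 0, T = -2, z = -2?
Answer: -1872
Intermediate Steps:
t(w) = 2*w
Q(U, V) = 0 (Q(U, V) = (2*0)*V + 0 = 0*V + 0 = 0 + 0 = 0)
F(A, k) = A + k (F(A, k) = (A + k) + 0 = A + k)
F(z, l(T))*312 = (-2 - 4)*312 = -6*312 = -1872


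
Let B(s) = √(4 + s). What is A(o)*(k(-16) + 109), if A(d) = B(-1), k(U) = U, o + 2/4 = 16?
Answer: 93*√3 ≈ 161.08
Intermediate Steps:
o = 31/2 (o = -½ + 16 = 31/2 ≈ 15.500)
A(d) = √3 (A(d) = √(4 - 1) = √3)
A(o)*(k(-16) + 109) = √3*(-16 + 109) = √3*93 = 93*√3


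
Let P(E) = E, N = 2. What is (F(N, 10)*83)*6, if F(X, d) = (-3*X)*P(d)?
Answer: -29880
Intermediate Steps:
F(X, d) = -3*X*d (F(X, d) = (-3*X)*d = -3*X*d)
(F(N, 10)*83)*6 = (-3*2*10*83)*6 = -60*83*6 = -4980*6 = -29880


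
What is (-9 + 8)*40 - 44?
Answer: -84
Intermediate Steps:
(-9 + 8)*40 - 44 = -1*40 - 44 = -40 - 44 = -84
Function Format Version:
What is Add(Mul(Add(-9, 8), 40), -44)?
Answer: -84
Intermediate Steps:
Add(Mul(Add(-9, 8), 40), -44) = Add(Mul(-1, 40), -44) = Add(-40, -44) = -84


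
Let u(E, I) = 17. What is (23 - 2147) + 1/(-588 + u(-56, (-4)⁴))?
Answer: -1212805/571 ≈ -2124.0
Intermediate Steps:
(23 - 2147) + 1/(-588 + u(-56, (-4)⁴)) = (23 - 2147) + 1/(-588 + 17) = -2124 + 1/(-571) = -2124 - 1/571 = -1212805/571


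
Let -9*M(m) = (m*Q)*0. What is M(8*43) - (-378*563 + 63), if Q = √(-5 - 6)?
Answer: 212751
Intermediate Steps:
Q = I*√11 (Q = √(-11) = I*√11 ≈ 3.3166*I)
M(m) = 0 (M(m) = -m*(I*√11)*0/9 = -I*m*√11*0/9 = -⅑*0 = 0)
M(8*43) - (-378*563 + 63) = 0 - (-378*563 + 63) = 0 - (-212814 + 63) = 0 - 1*(-212751) = 0 + 212751 = 212751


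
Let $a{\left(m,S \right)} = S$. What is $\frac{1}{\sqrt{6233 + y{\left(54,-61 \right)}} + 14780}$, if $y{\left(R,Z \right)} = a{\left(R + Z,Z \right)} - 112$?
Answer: $\frac{739}{10922117} - \frac{\sqrt{1515}}{109221170} \approx 6.7304 \cdot 10^{-5}$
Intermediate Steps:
$y{\left(R,Z \right)} = -112 + Z$ ($y{\left(R,Z \right)} = Z - 112 = -112 + Z$)
$\frac{1}{\sqrt{6233 + y{\left(54,-61 \right)}} + 14780} = \frac{1}{\sqrt{6233 - 173} + 14780} = \frac{1}{\sqrt{6060} + 14780} = \frac{1}{2 \sqrt{1515} + 14780} = \frac{1}{14780 + 2 \sqrt{1515}}$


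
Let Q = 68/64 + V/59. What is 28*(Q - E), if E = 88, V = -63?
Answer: -581539/236 ≈ -2464.1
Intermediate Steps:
Q = -5/944 (Q = 68/64 - 63/59 = 68*(1/64) - 63*1/59 = 17/16 - 63/59 = -5/944 ≈ -0.0052966)
28*(Q - E) = 28*(-5/944 - 1*88) = 28*(-5/944 - 88) = 28*(-83077/944) = -581539/236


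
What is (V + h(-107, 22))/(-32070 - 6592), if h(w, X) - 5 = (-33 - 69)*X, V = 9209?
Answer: -3485/19331 ≈ -0.18028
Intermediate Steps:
h(w, X) = 5 - 102*X (h(w, X) = 5 + (-33 - 69)*X = 5 - 102*X)
(V + h(-107, 22))/(-32070 - 6592) = (9209 + (5 - 102*22))/(-32070 - 6592) = (9209 + (5 - 2244))/(-38662) = (9209 - 2239)*(-1/38662) = 6970*(-1/38662) = -3485/19331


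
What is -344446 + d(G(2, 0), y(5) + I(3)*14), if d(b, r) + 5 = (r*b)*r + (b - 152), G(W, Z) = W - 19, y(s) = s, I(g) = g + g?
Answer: -479277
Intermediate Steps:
I(g) = 2*g
G(W, Z) = -19 + W
d(b, r) = -157 + b + b*r² (d(b, r) = -5 + ((r*b)*r + (b - 152)) = -5 + ((b*r)*r + (-152 + b)) = -5 + (b*r² + (-152 + b)) = -5 + (-152 + b + b*r²) = -157 + b + b*r²)
-344446 + d(G(2, 0), y(5) + I(3)*14) = -344446 + (-157 + (-19 + 2) + (-19 + 2)*(5 + (2*3)*14)²) = -344446 + (-157 - 17 - 17*(5 + 6*14)²) = -344446 + (-157 - 17 - 17*(5 + 84)²) = -344446 + (-157 - 17 - 17*89²) = -344446 + (-157 - 17 - 17*7921) = -344446 + (-157 - 17 - 134657) = -344446 - 134831 = -479277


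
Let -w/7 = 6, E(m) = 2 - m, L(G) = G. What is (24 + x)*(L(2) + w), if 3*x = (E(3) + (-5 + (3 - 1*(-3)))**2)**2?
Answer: -960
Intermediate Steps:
w = -42 (w = -7*6 = -42)
x = 0 (x = ((2 - 1*3) + (-5 + (3 - 1*(-3)))**2)**2/3 = ((2 - 3) + (-5 + (3 + 3))**2)**2/3 = (-1 + (-5 + 6)**2)**2/3 = (-1 + 1**2)**2/3 = (-1 + 1)**2/3 = (1/3)*0**2 = (1/3)*0 = 0)
(24 + x)*(L(2) + w) = (24 + 0)*(2 - 42) = 24*(-40) = -960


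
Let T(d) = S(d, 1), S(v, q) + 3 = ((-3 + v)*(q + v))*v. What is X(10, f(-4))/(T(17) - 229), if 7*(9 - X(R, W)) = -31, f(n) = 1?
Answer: 47/14182 ≈ 0.0033141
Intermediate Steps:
S(v, q) = -3 + v*(-3 + v)*(q + v) (S(v, q) = -3 + ((-3 + v)*(q + v))*v = -3 + v*(-3 + v)*(q + v))
T(d) = -3 + d³ - 3*d - 2*d² (T(d) = -3 + d³ - 3*d² + 1*d² - 3*1*d = -3 + d³ - 3*d² + d² - 3*d = -3 + d³ - 3*d - 2*d²)
X(R, W) = 94/7 (X(R, W) = 9 - ⅐*(-31) = 9 + 31/7 = 94/7)
X(10, f(-4))/(T(17) - 229) = (94/7)/((-3 + 17³ - 3*17 - 2*17²) - 229) = (94/7)/((-3 + 4913 - 51 - 2*289) - 229) = (94/7)/((-3 + 4913 - 51 - 578) - 229) = (94/7)/(4281 - 229) = (94/7)/4052 = (1/4052)*(94/7) = 47/14182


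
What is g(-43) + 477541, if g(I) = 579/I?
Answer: 20533684/43 ≈ 4.7753e+5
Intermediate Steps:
g(-43) + 477541 = 579/(-43) + 477541 = 579*(-1/43) + 477541 = -579/43 + 477541 = 20533684/43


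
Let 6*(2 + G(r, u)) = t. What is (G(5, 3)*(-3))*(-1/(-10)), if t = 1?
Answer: 11/20 ≈ 0.55000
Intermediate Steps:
G(r, u) = -11/6 (G(r, u) = -2 + (⅙)*1 = -2 + ⅙ = -11/6)
(G(5, 3)*(-3))*(-1/(-10)) = (-11/6*(-3))*(-1/(-10)) = 11*(-1*(-⅒))/2 = (11/2)*(⅒) = 11/20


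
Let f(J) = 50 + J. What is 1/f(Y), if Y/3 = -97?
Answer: -1/241 ≈ -0.0041494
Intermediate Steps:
Y = -291 (Y = 3*(-97) = -291)
1/f(Y) = 1/(50 - 291) = 1/(-241) = -1/241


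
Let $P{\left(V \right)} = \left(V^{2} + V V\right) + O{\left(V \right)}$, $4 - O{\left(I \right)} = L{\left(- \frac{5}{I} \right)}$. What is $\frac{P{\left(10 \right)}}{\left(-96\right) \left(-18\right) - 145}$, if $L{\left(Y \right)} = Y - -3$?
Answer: $\frac{403}{3166} \approx 0.12729$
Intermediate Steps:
$L{\left(Y \right)} = 3 + Y$ ($L{\left(Y \right)} = Y + 3 = 3 + Y$)
$O{\left(I \right)} = 1 + \frac{5}{I}$ ($O{\left(I \right)} = 4 - \left(3 - \frac{5}{I}\right) = 1 + \frac{5}{I}$)
$P{\left(V \right)} = 2 V^{2} + \frac{5 + V}{V}$ ($P{\left(V \right)} = \left(V^{2} + V V\right) + \frac{5 + V}{V} = \left(V^{2} + V^{2}\right) + \frac{5 + V}{V} = 2 V^{2} + \frac{5 + V}{V}$)
$\frac{P{\left(10 \right)}}{\left(-96\right) \left(-18\right) - 145} = \frac{\frac{1}{10} \left(5 + 10 + 2 \cdot 10^{3}\right)}{\left(-96\right) \left(-18\right) - 145} = \frac{\frac{1}{10} \left(5 + 10 + 2 \cdot 1000\right)}{1728 - 145} = \frac{\frac{1}{10} \left(5 + 10 + 2000\right)}{1583} = \frac{1}{10} \cdot 2015 \cdot \frac{1}{1583} = \frac{403}{2} \cdot \frac{1}{1583} = \frac{403}{3166}$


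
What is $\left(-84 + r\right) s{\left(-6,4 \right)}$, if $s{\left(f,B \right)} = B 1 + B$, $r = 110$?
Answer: $208$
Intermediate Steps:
$s{\left(f,B \right)} = 2 B$ ($s{\left(f,B \right)} = B + B = 2 B$)
$\left(-84 + r\right) s{\left(-6,4 \right)} = \left(-84 + 110\right) 2 \cdot 4 = 26 \cdot 8 = 208$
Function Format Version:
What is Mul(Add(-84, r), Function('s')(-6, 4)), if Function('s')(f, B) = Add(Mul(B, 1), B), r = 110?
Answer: 208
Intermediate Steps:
Function('s')(f, B) = Mul(2, B) (Function('s')(f, B) = Add(B, B) = Mul(2, B))
Mul(Add(-84, r), Function('s')(-6, 4)) = Mul(Add(-84, 110), Mul(2, 4)) = Mul(26, 8) = 208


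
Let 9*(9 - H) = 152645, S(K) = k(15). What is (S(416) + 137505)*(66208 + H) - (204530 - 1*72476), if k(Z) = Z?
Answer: 6773614186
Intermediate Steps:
S(K) = 15
H = -152564/9 (H = 9 - ⅑*152645 = 9 - 152645/9 = -152564/9 ≈ -16952.)
(S(416) + 137505)*(66208 + H) - (204530 - 1*72476) = (15 + 137505)*(66208 - 152564/9) - (204530 - 1*72476) = 137520*(443308/9) - (204530 - 72476) = 6773746240 - 1*132054 = 6773746240 - 132054 = 6773614186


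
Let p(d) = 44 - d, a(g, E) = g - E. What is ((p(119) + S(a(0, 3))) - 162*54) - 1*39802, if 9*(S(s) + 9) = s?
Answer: -145903/3 ≈ -48634.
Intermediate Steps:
S(s) = -9 + s/9
((p(119) + S(a(0, 3))) - 162*54) - 1*39802 = (((44 - 1*119) + (-9 + (0 - 1*3)/9)) - 162*54) - 1*39802 = (((44 - 119) + (-9 + (0 - 3)/9)) - 8748) - 39802 = ((-75 + (-9 + (1/9)*(-3))) - 8748) - 39802 = ((-75 + (-9 - 1/3)) - 8748) - 39802 = ((-75 - 28/3) - 8748) - 39802 = (-253/3 - 8748) - 39802 = -26497/3 - 39802 = -145903/3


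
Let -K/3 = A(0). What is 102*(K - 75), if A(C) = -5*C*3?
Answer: -7650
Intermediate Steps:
A(C) = -15*C
K = 0 (K = -(-45)*0 = -3*0 = 0)
102*(K - 75) = 102*(0 - 75) = 102*(-75) = -7650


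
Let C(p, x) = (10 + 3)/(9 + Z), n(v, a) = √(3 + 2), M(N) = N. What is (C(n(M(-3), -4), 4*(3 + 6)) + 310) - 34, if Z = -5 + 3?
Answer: 1945/7 ≈ 277.86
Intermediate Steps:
Z = -2
n(v, a) = √5
C(p, x) = 13/7 (C(p, x) = (10 + 3)/(9 - 2) = 13/7)
(C(n(M(-3), -4), 4*(3 + 6)) + 310) - 34 = (13/7 + 310) - 34 = 2183/7 - 34 = 1945/7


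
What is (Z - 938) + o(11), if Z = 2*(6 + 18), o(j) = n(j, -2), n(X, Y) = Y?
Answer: -892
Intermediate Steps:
o(j) = -2
Z = 48 (Z = 2*24 = 48)
(Z - 938) + o(11) = (48 - 938) - 2 = -890 - 2 = -892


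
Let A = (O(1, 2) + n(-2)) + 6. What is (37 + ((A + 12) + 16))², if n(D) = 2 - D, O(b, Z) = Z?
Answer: 5929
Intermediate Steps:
A = 12 (A = (2 + (2 - 1*(-2))) + 6 = (2 + (2 + 2)) + 6 = (2 + 4) + 6 = 6 + 6 = 12)
(37 + ((A + 12) + 16))² = (37 + ((12 + 12) + 16))² = (37 + (24 + 16))² = (37 + 40)² = 77² = 5929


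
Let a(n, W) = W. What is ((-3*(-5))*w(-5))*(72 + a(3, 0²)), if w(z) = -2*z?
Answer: 10800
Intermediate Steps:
((-3*(-5))*w(-5))*(72 + a(3, 0²)) = ((-3*(-5))*(-2*(-5)))*(72 + 0²) = (15*10)*(72 + 0) = 150*72 = 10800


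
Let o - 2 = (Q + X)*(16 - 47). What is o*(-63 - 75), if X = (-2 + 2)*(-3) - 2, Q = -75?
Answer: -329682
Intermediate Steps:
X = -2 (X = 0*(-3) - 2 = 0 - 2 = -2)
o = 2389 (o = 2 + (-75 - 2)*(16 - 47) = 2 - 77*(-31) = 2 + 2387 = 2389)
o*(-63 - 75) = 2389*(-63 - 75) = 2389*(-138) = -329682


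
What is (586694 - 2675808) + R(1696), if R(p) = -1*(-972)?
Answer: -2088142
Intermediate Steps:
R(p) = 972
(586694 - 2675808) + R(1696) = (586694 - 2675808) + 972 = -2089114 + 972 = -2088142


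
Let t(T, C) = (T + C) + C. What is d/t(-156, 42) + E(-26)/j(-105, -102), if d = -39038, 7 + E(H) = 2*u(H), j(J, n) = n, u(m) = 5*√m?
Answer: 331865/612 - 5*I*√26/51 ≈ 542.26 - 0.4999*I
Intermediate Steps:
t(T, C) = T + 2*C (t(T, C) = (C + T) + C = T + 2*C)
E(H) = -7 + 10*√H (E(H) = -7 + 2*(5*√H) = -7 + 10*√H)
d/t(-156, 42) + E(-26)/j(-105, -102) = -39038/(-156 + 2*42) + (-7 + 10*√(-26))/(-102) = -39038/(-156 + 84) + (-7 + 10*(I*√26))*(-1/102) = -39038/(-72) + (-7 + 10*I*√26)*(-1/102) = -39038*(-1/72) + (7/102 - 5*I*√26/51) = 19519/36 + (7/102 - 5*I*√26/51) = 331865/612 - 5*I*√26/51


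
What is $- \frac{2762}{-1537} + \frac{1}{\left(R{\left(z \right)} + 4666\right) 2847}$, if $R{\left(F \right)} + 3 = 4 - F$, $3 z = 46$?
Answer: $\frac{36577982327}{20354944415} \approx 1.797$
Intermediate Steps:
$z = \frac{46}{3}$ ($z = \frac{1}{3} \cdot 46 = \frac{46}{3} \approx 15.333$)
$R{\left(F \right)} = 1 - F$ ($R{\left(F \right)} = -3 - \left(-4 + F\right) = 1 - F$)
$- \frac{2762}{-1537} + \frac{1}{\left(R{\left(z \right)} + 4666\right) 2847} = - \frac{2762}{-1537} + \frac{1}{\left(\left(1 - \frac{46}{3}\right) + 4666\right) 2847} = \left(-2762\right) \left(- \frac{1}{1537}\right) + \frac{1}{\left(1 - \frac{46}{3}\right) + 4666} \cdot \frac{1}{2847} = \frac{2762}{1537} + \frac{1}{- \frac{43}{3} + 4666} \cdot \frac{1}{2847} = \frac{2762}{1537} + \frac{1}{\frac{13955}{3}} \cdot \frac{1}{2847} = \frac{2762}{1537} + \frac{3}{13955} \cdot \frac{1}{2847} = \frac{2762}{1537} + \frac{1}{13243295} = \frac{36577982327}{20354944415}$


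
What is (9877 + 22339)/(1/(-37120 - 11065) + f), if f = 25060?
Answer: 1552327960/1207516099 ≈ 1.2856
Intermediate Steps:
(9877 + 22339)/(1/(-37120 - 11065) + f) = (9877 + 22339)/(1/(-37120 - 11065) + 25060) = 32216/(1/(-48185) + 25060) = 32216/(-1/48185 + 25060) = 32216/(1207516099/48185) = 32216*(48185/1207516099) = 1552327960/1207516099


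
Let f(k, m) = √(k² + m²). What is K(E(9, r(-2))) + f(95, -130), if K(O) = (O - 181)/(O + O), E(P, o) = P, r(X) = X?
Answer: -86/9 + 5*√1037 ≈ 151.46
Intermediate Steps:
K(O) = (-181 + O)/(2*O) (K(O) = (-181 + O)/((2*O)) = (-181 + O)*(1/(2*O)) = (-181 + O)/(2*O))
K(E(9, r(-2))) + f(95, -130) = (½)*(-181 + 9)/9 + √(95² + (-130)²) = (½)*(⅑)*(-172) + √(9025 + 16900) = -86/9 + √25925 = -86/9 + 5*√1037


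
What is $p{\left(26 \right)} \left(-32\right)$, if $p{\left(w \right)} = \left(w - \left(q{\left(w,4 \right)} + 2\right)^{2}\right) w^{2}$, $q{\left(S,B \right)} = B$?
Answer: $216320$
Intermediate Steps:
$p{\left(w \right)} = w^{2} \left(-36 + w\right)$ ($p{\left(w \right)} = \left(w - \left(4 + 2\right)^{2}\right) w^{2} = \left(w - 6^{2}\right) w^{2} = \left(w - 36\right) w^{2} = \left(-36 + w\right) w^{2} = w^{2} \left(-36 + w\right)$)
$p{\left(26 \right)} \left(-32\right) = 26^{2} \left(-36 + 26\right) \left(-32\right) = 676 \left(-10\right) \left(-32\right) = \left(-6760\right) \left(-32\right) = 216320$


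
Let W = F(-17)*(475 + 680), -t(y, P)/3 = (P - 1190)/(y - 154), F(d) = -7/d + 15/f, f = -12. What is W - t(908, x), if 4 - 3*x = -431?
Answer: -24926385/25636 ≈ -972.32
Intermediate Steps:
x = 145 (x = 4/3 - ⅓*(-431) = 4/3 + 431/3 = 145)
F(d) = -5/4 - 7/d (F(d) = -7/d + 15/(-12) = -7/d + 15*(-1/12) = -7/d - 5/4 = -5/4 - 7/d)
t(y, P) = -3*(-1190 + P)/(-154 + y) (t(y, P) = -3*(P - 1190)/(y - 154) = -3*(-1190 + P)/(-154 + y))
W = -65835/68 (W = (-5/4 - 7/(-17))*(475 + 680) = (-5/4 - 7*(-1/17))*1155 = (-5/4 + 7/17)*1155 = -57/68*1155 = -65835/68 ≈ -968.16)
W - t(908, x) = -65835/68 - 3*(1190 - 1*145)/(-154 + 908) = -65835/68 - 3*(1190 - 145)/754 = -65835/68 - 3*1045/754 = -65835/68 - 1*3135/754 = -65835/68 - 3135/754 = -24926385/25636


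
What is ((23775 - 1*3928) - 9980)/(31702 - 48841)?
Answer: -3289/5713 ≈ -0.57570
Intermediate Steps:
((23775 - 1*3928) - 9980)/(31702 - 48841) = ((23775 - 3928) - 9980)/(-17139) = (19847 - 9980)*(-1/17139) = 9867*(-1/17139) = -3289/5713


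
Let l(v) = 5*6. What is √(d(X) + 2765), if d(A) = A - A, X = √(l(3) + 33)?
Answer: √2765 ≈ 52.583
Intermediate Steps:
l(v) = 30
X = 3*√7 (X = √(30 + 33) = √63 = 3*√7 ≈ 7.9373)
d(A) = 0
√(d(X) + 2765) = √(0 + 2765) = √2765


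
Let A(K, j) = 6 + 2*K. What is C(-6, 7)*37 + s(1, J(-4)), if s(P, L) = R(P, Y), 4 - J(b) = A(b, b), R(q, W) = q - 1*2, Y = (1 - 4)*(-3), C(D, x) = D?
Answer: -223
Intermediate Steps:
Y = 9 (Y = -3*(-3) = 9)
R(q, W) = -2 + q (R(q, W) = q - 2 = -2 + q)
J(b) = -2 - 2*b (J(b) = 4 - (6 + 2*b) = 4 + (-6 - 2*b) = -2 - 2*b)
s(P, L) = -2 + P
C(-6, 7)*37 + s(1, J(-4)) = -6*37 + (-2 + 1) = -222 - 1 = -223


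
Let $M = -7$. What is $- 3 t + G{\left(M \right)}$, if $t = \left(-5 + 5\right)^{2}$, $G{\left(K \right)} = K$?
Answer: $-7$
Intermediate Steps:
$t = 0$ ($t = 0^{2} = 0$)
$- 3 t + G{\left(M \right)} = \left(-3\right) 0 - 7 = 0 - 7 = -7$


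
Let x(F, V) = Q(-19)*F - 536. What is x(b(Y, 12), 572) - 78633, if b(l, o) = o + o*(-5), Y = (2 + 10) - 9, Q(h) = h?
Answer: -78257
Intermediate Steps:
Y = 3 (Y = 12 - 9 = 3)
b(l, o) = -4*o (b(l, o) = o - 5*o = -4*o)
x(F, V) = -536 - 19*F (x(F, V) = -19*F - 536 = -536 - 19*F)
x(b(Y, 12), 572) - 78633 = (-536 - (-76)*12) - 78633 = (-536 - 19*(-48)) - 78633 = (-536 + 912) - 78633 = 376 - 78633 = -78257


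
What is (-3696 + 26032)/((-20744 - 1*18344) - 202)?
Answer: -11168/19645 ≈ -0.56849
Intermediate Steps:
(-3696 + 26032)/((-20744 - 1*18344) - 202) = 22336/((-20744 - 18344) - 202) = 22336/(-39088 - 202) = 22336/(-39290) = 22336*(-1/39290) = -11168/19645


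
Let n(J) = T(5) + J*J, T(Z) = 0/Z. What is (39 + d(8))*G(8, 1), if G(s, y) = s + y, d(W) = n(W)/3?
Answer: 543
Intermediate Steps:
T(Z) = 0
n(J) = J² (n(J) = 0 + J*J = 0 + J² = J²)
d(W) = W²/3
(39 + d(8))*G(8, 1) = (39 + (⅓)*8²)*(8 + 1) = (39 + (⅓)*64)*9 = (39 + 64/3)*9 = (181/3)*9 = 543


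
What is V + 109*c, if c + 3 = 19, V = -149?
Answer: 1595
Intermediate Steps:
c = 16 (c = -3 + 19 = 16)
V + 109*c = -149 + 109*16 = -149 + 1744 = 1595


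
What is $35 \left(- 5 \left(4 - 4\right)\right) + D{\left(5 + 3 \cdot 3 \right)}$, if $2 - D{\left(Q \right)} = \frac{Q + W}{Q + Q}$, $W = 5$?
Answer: $\frac{37}{28} \approx 1.3214$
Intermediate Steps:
$D{\left(Q \right)} = 2 - \frac{5 + Q}{2 Q}$ ($D{\left(Q \right)} = 2 - \frac{Q + 5}{Q + Q} = 2 - \frac{5 + Q}{2 Q}$)
$35 \left(- 5 \left(4 - 4\right)\right) + D{\left(5 + 3 \cdot 3 \right)} = 35 \left(- 5 \left(4 - 4\right)\right) + \frac{-5 + 3 \left(5 + 3 \cdot 3\right)}{2 \left(5 + 3 \cdot 3\right)} = 35 \left(\left(-5\right) 0\right) + \frac{-5 + 3 \left(5 + 9\right)}{2 \left(5 + 9\right)} = 35 \cdot 0 + \frac{-5 + 3 \cdot 14}{2 \cdot 14} = 0 + \frac{1}{2} \cdot \frac{1}{14} \left(-5 + 42\right) = 0 + \frac{1}{2} \cdot \frac{1}{14} \cdot 37 = 0 + \frac{37}{28} = \frac{37}{28}$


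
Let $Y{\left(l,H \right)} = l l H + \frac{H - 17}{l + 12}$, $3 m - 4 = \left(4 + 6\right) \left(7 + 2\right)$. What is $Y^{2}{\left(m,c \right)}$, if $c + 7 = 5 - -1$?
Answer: $\frac{330145623889}{342225} \approx 9.647 \cdot 10^{5}$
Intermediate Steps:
$m = \frac{94}{3}$ ($m = \frac{4}{3} + \frac{\left(4 + 6\right) \left(7 + 2\right)}{3} = \frac{4}{3} + \frac{10 \cdot 9}{3} = \frac{4}{3} + \frac{1}{3} \cdot 90 = \frac{4}{3} + 30 = \frac{94}{3} \approx 31.333$)
$c = -1$ ($c = -7 + \left(5 - -1\right) = -7 + \left(5 + 1\right) = -7 + 6 = -1$)
$Y{\left(l,H \right)} = H l^{2} + \frac{-17 + H}{12 + l}$ ($Y{\left(l,H \right)} = l^{2} H + \frac{-17 + H}{12 + l} = H l^{2} + \frac{-17 + H}{12 + l}$)
$Y^{2}{\left(m,c \right)} = \left(\frac{-17 - 1 - \left(\frac{94}{3}\right)^{3} + 12 \left(-1\right) \left(\frac{94}{3}\right)^{2}}{12 + \frac{94}{3}}\right)^{2} = \left(\frac{-17 - 1 - \frac{830584}{27} + 12 \left(-1\right) \frac{8836}{9}}{\frac{130}{3}}\right)^{2} = \left(\frac{3 \left(-17 - 1 - \frac{830584}{27} - \frac{35344}{3}\right)}{130}\right)^{2} = \left(\frac{3}{130} \left(- \frac{1149166}{27}\right)\right)^{2} = \left(- \frac{574583}{585}\right)^{2} = \frac{330145623889}{342225}$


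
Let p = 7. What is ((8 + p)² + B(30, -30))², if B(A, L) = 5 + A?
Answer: 67600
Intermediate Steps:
((8 + p)² + B(30, -30))² = ((8 + 7)² + (5 + 30))² = (15² + 35)² = (225 + 35)² = 260² = 67600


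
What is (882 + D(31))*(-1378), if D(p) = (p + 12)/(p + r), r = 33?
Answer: -38922299/32 ≈ -1.2163e+6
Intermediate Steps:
D(p) = (12 + p)/(33 + p) (D(p) = (p + 12)/(p + 33) = (12 + p)/(33 + p))
(882 + D(31))*(-1378) = (882 + (12 + 31)/(33 + 31))*(-1378) = (882 + 43/64)*(-1378) = (56491/64)*(-1378) = -38922299/32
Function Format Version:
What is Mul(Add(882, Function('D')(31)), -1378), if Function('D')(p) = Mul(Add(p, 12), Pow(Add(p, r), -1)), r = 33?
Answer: Rational(-38922299, 32) ≈ -1.2163e+6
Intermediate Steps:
Function('D')(p) = Mul(Pow(Add(33, p), -1), Add(12, p)) (Function('D')(p) = Mul(Add(p, 12), Pow(Add(p, 33), -1)) = Mul(Add(12, p), Pow(Add(33, p), -1)) = Mul(Pow(Add(33, p), -1), Add(12, p)))
Mul(Add(882, Function('D')(31)), -1378) = Mul(Add(882, Mul(Pow(Add(33, 31), -1), Add(12, 31))), -1378) = Mul(Add(882, Mul(Pow(64, -1), 43)), -1378) = Mul(Add(882, Mul(Rational(1, 64), 43)), -1378) = Mul(Add(882, Rational(43, 64)), -1378) = Mul(Rational(56491, 64), -1378) = Rational(-38922299, 32)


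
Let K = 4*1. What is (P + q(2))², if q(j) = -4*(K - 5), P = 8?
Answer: 144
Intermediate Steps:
K = 4
q(j) = 4 (q(j) = -4*(4 - 5) = -4*(-1) = 4)
(P + q(2))² = (8 + 4)² = 12² = 144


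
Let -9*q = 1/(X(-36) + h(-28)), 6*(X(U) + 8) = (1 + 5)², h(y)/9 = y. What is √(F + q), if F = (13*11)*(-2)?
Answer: I*√166063930/762 ≈ 16.912*I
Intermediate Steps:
F = -286 (F = 143*(-2) = -286)
h(y) = 9*y
X(U) = -2 (X(U) = -8 + (1 + 5)²/6 = -8 + (⅙)*6² = -8 + (⅙)*36 = -8 + 6 = -2)
q = 1/2286 (q = -1/(9*(-2 + 9*(-28))) = -1/(9*(-2 - 252)) = -⅑/(-254) = -⅑*(-1/254) = 1/2286 ≈ 0.00043745)
√(F + q) = √(-286 + 1/2286) = √(-653795/2286) = I*√166063930/762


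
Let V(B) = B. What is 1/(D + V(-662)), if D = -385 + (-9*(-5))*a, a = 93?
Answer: 1/3138 ≈ 0.00031867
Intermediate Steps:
D = 3800 (D = -385 - 9*(-5)*93 = -385 + 45*93 = -385 + 4185 = 3800)
1/(D + V(-662)) = 1/(3800 - 662) = 1/3138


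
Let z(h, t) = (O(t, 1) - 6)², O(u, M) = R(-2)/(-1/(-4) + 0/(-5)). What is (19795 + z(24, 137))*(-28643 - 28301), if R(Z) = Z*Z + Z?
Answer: -1127434256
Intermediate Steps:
R(Z) = Z + Z² (R(Z) = Z² + Z = Z + Z²)
O(u, M) = 8 (O(u, M) = (-2*(1 - 2))/(-1/(-4) + 0/(-5)) = (-2*(-1))/(-1*(-¼) + 0*(-⅕)) = 2/(¼ + 0) = 2/(¼) = 2*4 = 8)
z(h, t) = 4 (z(h, t) = (8 - 6)² = 2² = 4)
(19795 + z(24, 137))*(-28643 - 28301) = (19795 + 4)*(-28643 - 28301) = 19799*(-56944) = -1127434256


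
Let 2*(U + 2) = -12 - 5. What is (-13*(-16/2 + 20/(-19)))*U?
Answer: -23478/19 ≈ -1235.7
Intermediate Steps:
U = -21/2 (U = -2 + (-12 - 5)/2 = -2 + (½)*(-17) = -2 - 17/2 = -21/2 ≈ -10.500)
(-13*(-16/2 + 20/(-19)))*U = -13*(-16/2 + 20/(-19))*(-21/2) = -13*(-16*½ + 20*(-1/19))*(-21/2) = -13*(-8 - 20/19)*(-21/2) = -13*(-172/19)*(-21/2) = (2236/19)*(-21/2) = -23478/19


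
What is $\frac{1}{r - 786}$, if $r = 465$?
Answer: $- \frac{1}{321} \approx -0.0031153$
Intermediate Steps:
$\frac{1}{r - 786} = \frac{1}{465 - 786} = \frac{1}{-321} = - \frac{1}{321}$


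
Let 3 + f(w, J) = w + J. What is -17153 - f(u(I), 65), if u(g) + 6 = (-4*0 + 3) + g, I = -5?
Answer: -17207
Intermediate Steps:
u(g) = -3 + g (u(g) = -6 + ((-4*0 + 3) + g) = -6 + ((0 + 3) + g) = -6 + (3 + g) = -3 + g)
f(w, J) = -3 + J + w (f(w, J) = -3 + (w + J) = -3 + (J + w) = -3 + J + w)
-17153 - f(u(I), 65) = -17153 - (-3 + 65 + (-3 - 5)) = -17153 - (-3 + 65 - 8) = -17153 - 1*54 = -17153 - 54 = -17207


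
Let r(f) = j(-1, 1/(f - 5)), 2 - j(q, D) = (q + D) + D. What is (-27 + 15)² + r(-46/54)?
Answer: 11640/79 ≈ 147.34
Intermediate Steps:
j(q, D) = 2 - q - 2*D (j(q, D) = 2 - ((q + D) + D) = 2 - ((D + q) + D) = 2 - (q + 2*D) = 2 + (-q - 2*D) = 2 - q - 2*D)
r(f) = 3 - 2/(-5 + f) (r(f) = 2 - 1*(-1) - 2/(f - 5) = 2 + 1 - 2/(-5 + f) = 3 - 2/(-5 + f))
(-27 + 15)² + r(-46/54) = (-27 + 15)² + (-17 + 3*(-46/54))/(-5 - 46/54) = (-12)² + (-17 + 3*(-46*1/54))/(-5 - 46*1/54) = 144 + (-17 + 3*(-23/27))/(-5 - 23/27) = 144 + (-17 - 23/9)/(-158/27) = 144 - 27/158*(-176/9) = 144 + 264/79 = 11640/79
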